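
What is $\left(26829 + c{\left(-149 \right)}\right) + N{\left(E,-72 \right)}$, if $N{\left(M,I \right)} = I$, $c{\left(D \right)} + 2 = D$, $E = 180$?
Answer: $26606$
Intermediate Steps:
$c{\left(D \right)} = -2 + D$
$\left(26829 + c{\left(-149 \right)}\right) + N{\left(E,-72 \right)} = \left(26829 - 151\right) - 72 = 26678 - 72 = 26606$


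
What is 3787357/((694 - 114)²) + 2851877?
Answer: 959375210157/336400 ≈ 2.8519e+6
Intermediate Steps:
3787357/((694 - 114)²) + 2851877 = 3787357/(580²) + 2851877 = 3787357/336400 + 2851877 = 959375210157/336400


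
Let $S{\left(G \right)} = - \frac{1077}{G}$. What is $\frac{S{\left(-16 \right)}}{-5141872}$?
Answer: $- \frac{1077}{82269952} \approx -1.3091 \cdot 10^{-5}$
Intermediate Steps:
$\frac{S{\left(-16 \right)}}{-5141872} = \frac{\left(-1077\right) \frac{1}{-16}}{-5141872} = \left(-1077\right) \left(- \frac{1}{16}\right) \left(- \frac{1}{5141872}\right) = \frac{1077}{16} \left(- \frac{1}{5141872}\right) = - \frac{1077}{82269952}$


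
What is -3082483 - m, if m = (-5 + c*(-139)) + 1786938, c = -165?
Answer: -4892351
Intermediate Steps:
m = 1809868 (m = (-5 - 165*(-139)) + 1786938 = (-5 + 22935) + 1786938 = 22930 + 1786938 = 1809868)
-3082483 - m = -3082483 - 1*1809868 = -3082483 - 1809868 = -4892351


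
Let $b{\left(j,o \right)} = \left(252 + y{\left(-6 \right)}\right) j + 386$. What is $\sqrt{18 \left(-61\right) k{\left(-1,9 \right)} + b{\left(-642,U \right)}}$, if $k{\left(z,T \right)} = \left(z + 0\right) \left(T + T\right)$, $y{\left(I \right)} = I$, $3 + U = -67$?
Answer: $i \sqrt{137782} \approx 371.19 i$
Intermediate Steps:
$U = -70$ ($U = -3 - 67 = -70$)
$k{\left(z,T \right)} = 2 T z$ ($k{\left(z,T \right)} = z 2 T = 2 T z$)
$b{\left(j,o \right)} = 386 + 246 j$ ($b{\left(j,o \right)} = \left(252 - 6\right) j + 386 = 246 j + 386 = 386 + 246 j$)
$\sqrt{18 \left(-61\right) k{\left(-1,9 \right)} + b{\left(-642,U \right)}} = \sqrt{18 \left(-61\right) 2 \cdot 9 \left(-1\right) + \left(386 + 246 \left(-642\right)\right)} = \sqrt{\left(-1098\right) \left(-18\right) + \left(386 - 157932\right)} = \sqrt{19764 - 157546} = \sqrt{-137782} = i \sqrt{137782}$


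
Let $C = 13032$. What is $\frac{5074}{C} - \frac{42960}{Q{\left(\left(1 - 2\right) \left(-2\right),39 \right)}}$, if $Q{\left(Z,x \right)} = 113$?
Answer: $- \frac{279640679}{736308} \approx -379.79$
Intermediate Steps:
$\frac{5074}{C} - \frac{42960}{Q{\left(\left(1 - 2\right) \left(-2\right),39 \right)}} = \frac{5074}{13032} - \frac{42960}{113} = 5074 \cdot \frac{1}{13032} - \frac{42960}{113} = \frac{2537}{6516} - \frac{42960}{113} = - \frac{279640679}{736308}$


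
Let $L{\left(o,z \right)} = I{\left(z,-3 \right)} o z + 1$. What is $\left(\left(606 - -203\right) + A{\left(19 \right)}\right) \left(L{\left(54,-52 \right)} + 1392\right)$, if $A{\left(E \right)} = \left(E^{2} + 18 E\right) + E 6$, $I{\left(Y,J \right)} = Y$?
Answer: $239687034$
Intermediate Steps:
$L{\left(o,z \right)} = 1 + o z^{2}$ ($L{\left(o,z \right)} = z o z + 1 = o z z + 1 = o z^{2} + 1 = 1 + o z^{2}$)
$A{\left(E \right)} = E^{2} + 24 E$ ($A{\left(E \right)} = \left(E^{2} + 18 E\right) + 6 E = E^{2} + 24 E$)
$\left(\left(606 - -203\right) + A{\left(19 \right)}\right) \left(L{\left(54,-52 \right)} + 1392\right) = \left(\left(606 - -203\right) + 19 \left(24 + 19\right)\right) \left(\left(1 + 54 \left(-52\right)^{2}\right) + 1392\right) = \left(\left(606 + 203\right) + 19 \cdot 43\right) \left(\left(1 + 54 \cdot 2704\right) + 1392\right) = \left(809 + 817\right) \left(\left(1 + 146016\right) + 1392\right) = 1626 \left(146017 + 1392\right) = 1626 \cdot 147409 = 239687034$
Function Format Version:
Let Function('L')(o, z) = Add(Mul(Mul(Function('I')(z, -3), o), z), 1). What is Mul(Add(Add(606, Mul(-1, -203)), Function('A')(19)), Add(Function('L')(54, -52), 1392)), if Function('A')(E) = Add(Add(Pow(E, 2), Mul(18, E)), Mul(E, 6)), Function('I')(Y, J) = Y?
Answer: 239687034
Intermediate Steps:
Function('L')(o, z) = Add(1, Mul(o, Pow(z, 2))) (Function('L')(o, z) = Add(Mul(Mul(z, o), z), 1) = Add(Mul(Mul(o, z), z), 1) = Add(Mul(o, Pow(z, 2)), 1) = Add(1, Mul(o, Pow(z, 2))))
Function('A')(E) = Add(Pow(E, 2), Mul(24, E)) (Function('A')(E) = Add(Add(Pow(E, 2), Mul(18, E)), Mul(6, E)) = Add(Pow(E, 2), Mul(24, E)))
Mul(Add(Add(606, Mul(-1, -203)), Function('A')(19)), Add(Function('L')(54, -52), 1392)) = Mul(Add(Add(606, Mul(-1, -203)), Mul(19, Add(24, 19))), Add(Add(1, Mul(54, Pow(-52, 2))), 1392)) = Mul(Add(Add(606, 203), Mul(19, 43)), Add(Add(1, Mul(54, 2704)), 1392)) = Mul(Add(809, 817), Add(Add(1, 146016), 1392)) = Mul(1626, Add(146017, 1392)) = Mul(1626, 147409) = 239687034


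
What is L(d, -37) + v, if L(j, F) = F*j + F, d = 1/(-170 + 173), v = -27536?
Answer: -82756/3 ≈ -27585.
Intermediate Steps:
d = 1/3 ≈ 0.33333
L(j, F) = F + F*j
L(d, -37) + v = -37*(1 + 1/3) - 27536 = -37*4/3 - 27536 = -148/3 - 27536 = -82756/3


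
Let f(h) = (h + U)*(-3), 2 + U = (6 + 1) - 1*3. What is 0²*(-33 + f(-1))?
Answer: 0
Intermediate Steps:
U = 2 (U = -2 + ((6 + 1) - 1*3) = -2 + (7 - 3) = -2 + 4 = 2)
f(h) = -6 - 3*h (f(h) = (h + 2)*(-3) = (2 + h)*(-3) = -6 - 3*h)
0²*(-33 + f(-1)) = 0²*(-33 + (-6 - 3*(-1))) = 0*(-33 + (-6 + 3)) = 0*(-33 - 3) = 0*(-36) = 0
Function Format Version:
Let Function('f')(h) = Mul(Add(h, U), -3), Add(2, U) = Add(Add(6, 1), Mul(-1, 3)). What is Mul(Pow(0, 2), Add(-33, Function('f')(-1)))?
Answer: 0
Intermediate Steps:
U = 2 (U = Add(-2, Add(Add(6, 1), Mul(-1, 3))) = Add(-2, Add(7, -3)) = Add(-2, 4) = 2)
Function('f')(h) = Add(-6, Mul(-3, h)) (Function('f')(h) = Mul(Add(h, 2), -3) = Mul(Add(2, h), -3) = Add(-6, Mul(-3, h)))
Mul(Pow(0, 2), Add(-33, Function('f')(-1))) = Mul(Pow(0, 2), Add(-33, Add(-6, Mul(-3, -1)))) = Mul(0, Add(-33, Add(-6, 3))) = Mul(0, Add(-33, -3)) = Mul(0, -36) = 0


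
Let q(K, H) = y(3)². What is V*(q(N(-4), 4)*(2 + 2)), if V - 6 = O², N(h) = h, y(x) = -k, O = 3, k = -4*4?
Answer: 15360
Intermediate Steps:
k = -16
y(x) = 16 (y(x) = -1*(-16) = 16)
q(K, H) = 256 (q(K, H) = 16² = 256)
V = 15 (V = 6 + 3² = 6 + 9 = 15)
V*(q(N(-4), 4)*(2 + 2)) = 15*(256*(2 + 2)) = 15*(256*4) = 15*1024 = 15360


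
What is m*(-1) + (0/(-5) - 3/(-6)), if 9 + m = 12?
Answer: -5/2 ≈ -2.5000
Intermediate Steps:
m = 3 (m = -9 + 12 = 3)
m*(-1) + (0/(-5) - 3/(-6)) = 3*(-1) + (0/(-5) - 3/(-6)) = -3 + (0*(-⅕) - 3*(-⅙)) = -3 + (0 + ½) = -3 + ½ = -5/2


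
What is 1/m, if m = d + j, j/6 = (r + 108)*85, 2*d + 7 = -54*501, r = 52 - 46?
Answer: 2/89219 ≈ 2.2417e-5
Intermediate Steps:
r = 6
d = -27061/2 (d = -7/2 + (-54*501)/2 = -7/2 + (½)*(-27054) = -7/2 - 13527 = -27061/2 ≈ -13531.)
j = 58140 (j = 6*((6 + 108)*85) = 6*(114*85) = 6*9690 = 58140)
m = 89219/2 (m = -27061/2 + 58140 = 89219/2 ≈ 44610.)
1/m = 1/(89219/2) = 2/89219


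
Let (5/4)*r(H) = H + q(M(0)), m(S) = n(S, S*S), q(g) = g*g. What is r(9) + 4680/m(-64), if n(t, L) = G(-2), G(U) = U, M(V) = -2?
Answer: -11648/5 ≈ -2329.6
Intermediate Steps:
q(g) = g²
n(t, L) = -2
m(S) = -2
r(H) = 16/5 + 4*H/5 (r(H) = 4*(H + (-2)²)/5 = 4*(H + 4)/5 = 4*(4 + H)/5 = 16/5 + 4*H/5)
r(9) + 4680/m(-64) = (16/5 + (⅘)*9) + 4680/(-2) = (16/5 + 36/5) + 4680*(-½) = 52/5 - 2340 = -11648/5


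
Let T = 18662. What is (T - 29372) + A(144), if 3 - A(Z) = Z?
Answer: -10851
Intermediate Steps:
A(Z) = 3 - Z
(T - 29372) + A(144) = (18662 - 29372) + (3 - 1*144) = -10710 + (3 - 144) = -10710 - 141 = -10851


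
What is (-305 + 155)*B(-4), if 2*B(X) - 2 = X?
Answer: 150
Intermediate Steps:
B(X) = 1 + X/2
(-305 + 155)*B(-4) = (-305 + 155)*(1 + (½)*(-4)) = -150*(1 - 2) = -150*(-1) = 150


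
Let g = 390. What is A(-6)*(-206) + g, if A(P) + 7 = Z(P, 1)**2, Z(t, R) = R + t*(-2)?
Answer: -32982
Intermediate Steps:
Z(t, R) = R - 2*t
A(P) = -7 + (1 - 2*P)**2
A(-6)*(-206) + g = (-7 + (-1 + 2*(-6))**2)*(-206) + 390 = (-7 + (-1 - 12)**2)*(-206) + 390 = (-7 + (-13)**2)*(-206) + 390 = (-7 + 169)*(-206) + 390 = 162*(-206) + 390 = -33372 + 390 = -32982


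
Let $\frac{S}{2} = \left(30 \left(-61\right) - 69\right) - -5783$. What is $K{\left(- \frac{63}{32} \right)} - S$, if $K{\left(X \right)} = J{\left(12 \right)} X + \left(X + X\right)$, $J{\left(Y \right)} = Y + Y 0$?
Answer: $- \frac{124729}{16} \approx -7795.6$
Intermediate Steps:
$J{\left(Y \right)} = Y$ ($J{\left(Y \right)} = Y + 0 = Y$)
$S = 7768$ ($S = 2 \left(\left(30 \left(-61\right) - 69\right) - -5783\right) = 2 \left(\left(-1830 - 69\right) + 5783\right) = 2 \left(-1899 + 5783\right) = 2 \cdot 3884 = 7768$)
$K{\left(X \right)} = 14 X$ ($K{\left(X \right)} = 12 X + \left(X + X\right) = 12 X + 2 X = 14 X$)
$K{\left(- \frac{63}{32} \right)} - S = 14 \left(- \frac{63}{32}\right) - 7768 = - \frac{441}{16} - 7768 = - \frac{124729}{16}$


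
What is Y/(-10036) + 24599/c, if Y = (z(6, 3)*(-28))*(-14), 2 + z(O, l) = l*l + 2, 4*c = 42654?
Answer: 104627368/53509443 ≈ 1.9553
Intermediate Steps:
c = 21327/2 (c = (¼)*42654 = 21327/2 ≈ 10664.)
z(O, l) = l² (z(O, l) = -2 + (l*l + 2) = -2 + (l² + 2) = -2 + (2 + l²) = l²)
Y = 3528 (Y = (3²*(-28))*(-14) = (9*(-28))*(-14) = -252*(-14) = 3528)
Y/(-10036) + 24599/c = 3528/(-10036) + 24599/(21327/2) = 3528*(-1/10036) + 24599*(2/21327) = -882/2509 + 49198/21327 = 104627368/53509443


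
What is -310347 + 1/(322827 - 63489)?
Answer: -80484770285/259338 ≈ -3.1035e+5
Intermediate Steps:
-310347 + 1/(322827 - 63489) = -310347 + 1/259338 = -80484770285/259338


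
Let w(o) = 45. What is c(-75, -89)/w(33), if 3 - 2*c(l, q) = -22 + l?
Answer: 10/9 ≈ 1.1111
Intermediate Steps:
c(l, q) = 25/2 - l/2 (c(l, q) = 3/2 - (-22 + l)/2 = 3/2 + (11 - l/2) = 25/2 - l/2)
c(-75, -89)/w(33) = (25/2 - ½*(-75))/45 = (25/2 + 75/2)*(1/45) = 50*(1/45) = 10/9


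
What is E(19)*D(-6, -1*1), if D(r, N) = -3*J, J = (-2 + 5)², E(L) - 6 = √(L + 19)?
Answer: -162 - 27*√38 ≈ -328.44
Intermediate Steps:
E(L) = 6 + √(19 + L) (E(L) = 6 + √(L + 19) = 6 + √(19 + L))
J = 9 (J = 3² = 9)
D(r, N) = -27 (D(r, N) = -3*9 = -27)
E(19)*D(-6, -1*1) = (6 + √(19 + 19))*(-27) = (6 + √38)*(-27) = -162 - 27*√38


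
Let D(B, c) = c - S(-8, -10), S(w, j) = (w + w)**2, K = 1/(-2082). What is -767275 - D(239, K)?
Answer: -1596933557/2082 ≈ -7.6702e+5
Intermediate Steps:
K = -1/2082 ≈ -0.00048031
S(w, j) = 4*w**2 (S(w, j) = (2*w)**2 = 4*w**2)
D(B, c) = -256 + c (D(B, c) = c - 4*(-8)**2 = c - 4*64 = c - 1*256 = c - 256 = -256 + c)
-767275 - D(239, K) = -767275 - (-256 - 1/2082) = -767275 - 1*(-532993/2082) = -767275 + 532993/2082 = -1596933557/2082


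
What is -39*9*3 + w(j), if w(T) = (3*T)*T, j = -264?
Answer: 208035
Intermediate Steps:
w(T) = 3*T²
-39*9*3 + w(j) = -39*9*3 + 3*(-264)² = -351*3 + 3*69696 = -1053 + 209088 = 208035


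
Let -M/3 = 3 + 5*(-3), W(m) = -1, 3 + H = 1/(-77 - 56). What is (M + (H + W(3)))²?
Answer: 18105025/17689 ≈ 1023.5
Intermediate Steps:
H = -400/133 (H = -3 + 1/(-77 - 56) = -3 + 1/(-133) = -3 - 1/133 = -400/133 ≈ -3.0075)
M = 36 (M = -3*(3 + 5*(-3)) = -3*(3 - 15) = -3*(-12) = 36)
(M + (H + W(3)))² = (36 + (-400/133 - 1))² = (36 - 533/133)² = (4255/133)² = 18105025/17689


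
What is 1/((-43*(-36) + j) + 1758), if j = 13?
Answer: 1/3319 ≈ 0.00030130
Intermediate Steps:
1/((-43*(-36) + j) + 1758) = 1/((-43*(-36) + 13) + 1758) = 1/((1548 + 13) + 1758) = 1/(1561 + 1758) = 1/3319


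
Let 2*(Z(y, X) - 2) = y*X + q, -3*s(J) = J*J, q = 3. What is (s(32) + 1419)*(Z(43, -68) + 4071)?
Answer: 16892425/6 ≈ 2.8154e+6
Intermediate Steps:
s(J) = -J²/3 (s(J) = -J*J/3 = -J²/3)
Z(y, X) = 7/2 + X*y/2 (Z(y, X) = 2 + (y*X + 3)/2 = 2 + (X*y + 3)/2 = 2 + (3 + X*y)/2 = 2 + (3/2 + X*y/2) = 7/2 + X*y/2)
(s(32) + 1419)*(Z(43, -68) + 4071) = (-⅓*32² + 1419)*((7/2 + (½)*(-68)*43) + 4071) = (-⅓*1024 + 1419)*((7/2 - 1462) + 4071) = (-1024/3 + 1419)*(-2917/2 + 4071) = (3233/3)*(5225/2) = 16892425/6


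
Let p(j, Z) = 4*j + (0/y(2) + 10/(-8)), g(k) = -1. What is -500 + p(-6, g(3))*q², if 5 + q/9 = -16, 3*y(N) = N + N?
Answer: -3609821/4 ≈ -9.0246e+5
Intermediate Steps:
y(N) = 2*N/3 (y(N) = (N + N)/3 = (2*N)/3 = 2*N/3)
q = -189 (q = -45 + 9*(-16) = -45 - 144 = -189)
p(j, Z) = -5/4 + 4*j (p(j, Z) = 4*j + (0/(((⅔)*2)) + 10/(-8)) = 4*j + (0/(4/3) + 10*(-⅛)) = 4*j + (0*(¾) - 5/4) = 4*j + (0 - 5/4) = 4*j - 5/4 = -5/4 + 4*j)
-500 + p(-6, g(3))*q² = -500 + (-5/4 + 4*(-6))*(-189)² = -500 + (-5/4 - 24)*35721 = -500 - 101/4*35721 = -500 - 3607821/4 = -3609821/4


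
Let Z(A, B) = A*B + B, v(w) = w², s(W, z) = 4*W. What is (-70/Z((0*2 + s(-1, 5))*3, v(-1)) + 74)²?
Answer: 781456/121 ≈ 6458.3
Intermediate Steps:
Z(A, B) = B + A*B
(-70/Z((0*2 + s(-1, 5))*3, v(-1)) + 74)² = (-70/(1 + (0*2 + 4*(-1))*3) + 74)² = (-70/(1 + (0 - 4)*3) + 74)² = (-70/(1 - 4*3) + 74)² = (-70/(1 - 12) + 74)² = (-70/(1*(-11)) + 74)² = (-70/(-11) + 74)² = (-70*(-1/11) + 74)² = (70/11 + 74)² = (884/11)² = 781456/121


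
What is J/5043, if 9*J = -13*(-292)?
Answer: 3796/45387 ≈ 0.083636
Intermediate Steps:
J = 3796/9 (J = (-13*(-292))/9 = (⅑)*3796 = 3796/9 ≈ 421.78)
J/5043 = (3796/9)/5043 = (3796/9)*(1/5043) = 3796/45387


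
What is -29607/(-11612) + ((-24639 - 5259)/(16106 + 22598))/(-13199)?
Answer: 1890650549481/741504720344 ≈ 2.5497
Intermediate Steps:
-29607/(-11612) + ((-24639 - 5259)/(16106 + 22598))/(-13199) = -29607*(-1/11612) - 29898/38704*(-1/13199) = 29607/11612 - 29898*1/38704*(-1/13199) = 29607/11612 - 14949/19352*(-1/13199) = 29607/11612 + 14949/255427048 = 1890650549481/741504720344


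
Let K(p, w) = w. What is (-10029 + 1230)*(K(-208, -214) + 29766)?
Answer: -260028048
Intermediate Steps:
(-10029 + 1230)*(K(-208, -214) + 29766) = (-10029 + 1230)*(-214 + 29766) = -8799*29552 = -260028048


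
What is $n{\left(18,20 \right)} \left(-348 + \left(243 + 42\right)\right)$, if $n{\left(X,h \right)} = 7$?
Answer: $-441$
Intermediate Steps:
$n{\left(18,20 \right)} \left(-348 + \left(243 + 42\right)\right) = 7 \left(-348 + \left(243 + 42\right)\right) = 7 \left(-348 + 285\right) = 7 \left(-63\right) = -441$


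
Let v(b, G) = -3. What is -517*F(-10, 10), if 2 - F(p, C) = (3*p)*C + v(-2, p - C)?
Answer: -157685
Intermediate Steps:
F(p, C) = 5 - 3*C*p (F(p, C) = 2 - ((3*p)*C - 3) = 2 - (3*C*p - 3) = 2 - (-3 + 3*C*p) = 2 + (3 - 3*C*p) = 5 - 3*C*p)
-517*F(-10, 10) = -517*(5 - 3*10*(-10)) = -517*(5 + 300) = -517*305 = -157685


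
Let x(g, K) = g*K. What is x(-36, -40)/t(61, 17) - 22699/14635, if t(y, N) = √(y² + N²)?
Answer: -22699/14635 + 144*√4010/401 ≈ 21.189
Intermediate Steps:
x(g, K) = K*g
t(y, N) = √(N² + y²)
x(-36, -40)/t(61, 17) - 22699/14635 = (-40*(-36))/(√(17² + 61²)) - 22699/14635 = 1440/(√(289 + 3721)) - 22699*1/14635 = 1440/(√4010) - 22699/14635 = 1440*(√4010/4010) - 22699/14635 = 144*√4010/401 - 22699/14635 = -22699/14635 + 144*√4010/401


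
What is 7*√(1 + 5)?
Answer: 7*√6 ≈ 17.146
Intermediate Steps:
7*√(1 + 5) = 7*√6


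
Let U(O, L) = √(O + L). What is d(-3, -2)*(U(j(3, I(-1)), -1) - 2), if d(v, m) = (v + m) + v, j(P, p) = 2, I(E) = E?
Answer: 8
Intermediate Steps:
d(v, m) = m + 2*v (d(v, m) = (m + v) + v = m + 2*v)
U(O, L) = √(L + O)
d(-3, -2)*(U(j(3, I(-1)), -1) - 2) = (-2 + 2*(-3))*(√(-1 + 2) - 2) = (-2 - 6)*(√1 - 2) = -8*(1 - 2) = -8*(-1) = 8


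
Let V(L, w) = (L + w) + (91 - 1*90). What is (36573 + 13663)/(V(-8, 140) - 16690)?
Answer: -50236/16557 ≈ -3.0341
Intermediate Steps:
V(L, w) = 1 + L + w (V(L, w) = (L + w) + (91 - 90) = (L + w) + 1 = 1 + L + w)
(36573 + 13663)/(V(-8, 140) - 16690) = (36573 + 13663)/((1 - 8 + 140) - 16690) = 50236/(133 - 16690) = 50236/(-16557) = 50236*(-1/16557) = -50236/16557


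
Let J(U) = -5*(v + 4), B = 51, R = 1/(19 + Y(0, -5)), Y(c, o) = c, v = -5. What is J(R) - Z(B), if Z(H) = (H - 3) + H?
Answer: -94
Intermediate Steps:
R = 1/19 (R = 1/(19 + 0) = 1/19 ≈ 0.052632)
J(U) = 5 (J(U) = -5*(-5 + 4) = -5*(-1) = 5)
Z(H) = -3 + 2*H (Z(H) = (-3 + H) + H = -3 + 2*H)
J(R) - Z(B) = 5 - (-3 + 2*51) = 5 - (-3 + 102) = 5 - 1*99 = 5 - 99 = -94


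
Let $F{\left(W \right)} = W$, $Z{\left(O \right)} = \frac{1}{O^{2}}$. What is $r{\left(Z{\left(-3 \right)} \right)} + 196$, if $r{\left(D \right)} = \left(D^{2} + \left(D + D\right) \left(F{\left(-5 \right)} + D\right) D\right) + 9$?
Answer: $\frac{149366}{729} \approx 204.89$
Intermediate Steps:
$Z{\left(O \right)} = \frac{1}{O^{2}}$
$r{\left(D \right)} = 9 + D^{2} + 2 D^{2} \left(-5 + D\right)$ ($r{\left(D \right)} = \left(D^{2} + \left(D + D\right) \left(-5 + D\right) D\right) + 9 = \left(D^{2} + 2 D \left(-5 + D\right) D\right) + 9 = \left(D^{2} + 2 D^{2} \left(-5 + D\right)\right) + 9 = 9 + D^{2} + 2 D^{2} \left(-5 + D\right)$)
$r{\left(Z{\left(-3 \right)} \right)} + 196 = \left(9 - 9 \left(\frac{1}{9}\right)^{2} + 2 \left(\frac{1}{9}\right)^{3}\right) + 196 = \left(9 - \frac{9}{81} + \frac{2}{729}\right) + 196 = \left(9 - \frac{1}{9} + 2 \cdot \frac{1}{729}\right) + 196 = \left(9 - \frac{1}{9} + \frac{2}{729}\right) + 196 = \frac{6482}{729} + 196 = \frac{149366}{729}$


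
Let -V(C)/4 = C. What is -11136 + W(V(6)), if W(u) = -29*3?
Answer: -11223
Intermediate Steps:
V(C) = -4*C
W(u) = -87
-11136 + W(V(6)) = -11136 - 87 = -11223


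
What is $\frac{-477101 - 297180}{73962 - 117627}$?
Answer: $\frac{774281}{43665} \approx 17.732$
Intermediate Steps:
$\frac{-477101 - 297180}{73962 - 117627} = - \frac{774281}{-43665} = \left(-774281\right) \left(- \frac{1}{43665}\right) = \frac{774281}{43665}$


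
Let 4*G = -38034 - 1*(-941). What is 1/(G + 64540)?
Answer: 4/221067 ≈ 1.8094e-5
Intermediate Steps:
G = -37093/4 (G = (-38034 - 1*(-941))/4 = (-38034 + 941)/4 = (1/4)*(-37093) = -37093/4 ≈ -9273.3)
1/(G + 64540) = 1/(-37093/4 + 64540) = 1/(221067/4) = 4/221067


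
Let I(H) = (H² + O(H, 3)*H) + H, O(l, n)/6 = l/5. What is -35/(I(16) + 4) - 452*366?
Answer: -482399887/2916 ≈ -1.6543e+5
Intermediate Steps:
O(l, n) = 6*l/5 (O(l, n) = 6*(l/5) = 6*l/5)
I(H) = H + 11*H²/5 (I(H) = (H² + (6*H/5)*H) + H = (H² + 6*H²/5) + H = 11*H²/5 + H = H + 11*H²/5)
-35/(I(16) + 4) - 452*366 = -35/((⅕)*16*(5 + 11*16) + 4) - 452*366 = -35/((⅕)*16*(5 + 176) + 4) - 165432 = -35/((⅕)*16*181 + 4) - 165432 = -35/(2896/5 + 4) - 165432 = -35/2916/5 - 165432 = -35*5/2916 - 165432 = -175/2916 - 165432 = -482399887/2916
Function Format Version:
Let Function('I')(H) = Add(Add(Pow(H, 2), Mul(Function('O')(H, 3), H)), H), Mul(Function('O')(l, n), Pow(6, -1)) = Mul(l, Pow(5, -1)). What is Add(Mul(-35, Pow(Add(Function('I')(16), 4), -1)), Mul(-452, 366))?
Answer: Rational(-482399887, 2916) ≈ -1.6543e+5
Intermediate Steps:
Function('O')(l, n) = Mul(Rational(6, 5), l) (Function('O')(l, n) = Mul(6, Mul(l, Pow(5, -1))) = Mul(6, Mul(l, Rational(1, 5))) = Mul(6, Mul(Rational(1, 5), l)) = Mul(Rational(6, 5), l))
Function('I')(H) = Add(H, Mul(Rational(11, 5), Pow(H, 2))) (Function('I')(H) = Add(Add(Pow(H, 2), Mul(Mul(Rational(6, 5), H), H)), H) = Add(Add(Pow(H, 2), Mul(Rational(6, 5), Pow(H, 2))), H) = Add(Mul(Rational(11, 5), Pow(H, 2)), H) = Add(H, Mul(Rational(11, 5), Pow(H, 2))))
Add(Mul(-35, Pow(Add(Function('I')(16), 4), -1)), Mul(-452, 366)) = Add(Mul(-35, Pow(Add(Mul(Rational(1, 5), 16, Add(5, Mul(11, 16))), 4), -1)), Mul(-452, 366)) = Add(Mul(-35, Pow(Add(Mul(Rational(1, 5), 16, Add(5, 176)), 4), -1)), -165432) = Add(Mul(-35, Pow(Add(Mul(Rational(1, 5), 16, 181), 4), -1)), -165432) = Add(Mul(-35, Pow(Add(Rational(2896, 5), 4), -1)), -165432) = Add(Mul(-35, Pow(Rational(2916, 5), -1)), -165432) = Add(Mul(-35, Rational(5, 2916)), -165432) = Add(Rational(-175, 2916), -165432) = Rational(-482399887, 2916)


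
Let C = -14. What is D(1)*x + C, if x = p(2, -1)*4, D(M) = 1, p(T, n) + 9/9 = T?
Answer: -10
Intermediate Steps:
p(T, n) = -1 + T
x = 4 (x = (-1 + 2)*4 = 1*4 = 4)
D(1)*x + C = 1*4 - 14 = 4 - 14 = -10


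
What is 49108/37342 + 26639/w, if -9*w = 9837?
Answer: -470539247/20407403 ≈ -23.057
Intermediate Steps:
w = -1093 (w = -1/9*9837 = -1093)
49108/37342 + 26639/w = 49108/37342 + 26639/(-1093) = 49108*(1/37342) + 26639*(-1/1093) = 24554/18671 - 26639/1093 = -470539247/20407403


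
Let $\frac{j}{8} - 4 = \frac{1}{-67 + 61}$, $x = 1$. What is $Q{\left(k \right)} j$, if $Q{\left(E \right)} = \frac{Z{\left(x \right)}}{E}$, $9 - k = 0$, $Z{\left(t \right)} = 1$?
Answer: $\frac{92}{27} \approx 3.4074$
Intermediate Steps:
$k = 9$ ($k = 9 - 0 = 9 + 0 = 9$)
$Q{\left(E \right)} = \frac{1}{E}$ ($Q{\left(E \right)} = 1 \frac{1}{E} = \frac{1}{E}$)
$j = \frac{92}{3}$ ($j = 32 + \frac{8}{-67 + 61} = 32 + \frac{8}{-6} = 32 + 8 \left(- \frac{1}{6}\right) = 32 - \frac{4}{3} = \frac{92}{3} \approx 30.667$)
$Q{\left(k \right)} j = \frac{1}{9} \cdot \frac{92}{3} = \frac{92}{27}$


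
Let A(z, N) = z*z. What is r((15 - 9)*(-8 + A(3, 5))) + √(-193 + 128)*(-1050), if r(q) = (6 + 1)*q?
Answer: 42 - 1050*I*√65 ≈ 42.0 - 8465.4*I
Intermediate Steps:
A(z, N) = z²
r(q) = 7*q
r((15 - 9)*(-8 + A(3, 5))) + √(-193 + 128)*(-1050) = 7*((15 - 9)*(-8 + 3²)) + √(-193 + 128)*(-1050) = 7*(6*(-8 + 9)) + √(-65)*(-1050) = 7*(6*1) + (I*√65)*(-1050) = 7*6 - 1050*I*√65 = 42 - 1050*I*√65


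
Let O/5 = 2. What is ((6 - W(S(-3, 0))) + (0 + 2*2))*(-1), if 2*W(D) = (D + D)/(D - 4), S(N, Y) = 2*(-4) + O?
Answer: -11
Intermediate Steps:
O = 10 (O = 5*2 = 10)
S(N, Y) = 2 (S(N, Y) = 2*(-4) + 10 = -8 + 10 = 2)
W(D) = D/(-4 + D) (W(D) = ((D + D)/(D - 4))/2 = ((2*D)/(-4 + D))/2 = (2*D/(-4 + D))/2 = D/(-4 + D))
((6 - W(S(-3, 0))) + (0 + 2*2))*(-1) = ((6 - 2/(-4 + 2)) + (0 + 2*2))*(-1) = ((6 - 2/(-2)) + (0 + 4))*(-1) = ((6 - 2*(-1)/2) + 4)*(-1) = ((6 - 1*(-1)) + 4)*(-1) = ((6 + 1) + 4)*(-1) = (7 + 4)*(-1) = 11*(-1) = -11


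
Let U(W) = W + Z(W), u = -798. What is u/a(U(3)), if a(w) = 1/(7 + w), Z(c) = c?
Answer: -10374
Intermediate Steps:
U(W) = 2*W (U(W) = W + W = 2*W)
u/a(U(3)) = -798/(1/(7 + 2*3)) = -798/(1/(7 + 6)) = -798/(1/13) = -798/1/13 = -798*13 = -10374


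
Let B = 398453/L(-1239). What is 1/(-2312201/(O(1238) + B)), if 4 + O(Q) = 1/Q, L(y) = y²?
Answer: 7107099257/4394291289415398 ≈ 1.6173e-6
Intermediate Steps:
O(Q) = -4 + 1/Q
B = 398453/1535121 (B = 398453/((-1239)²) = 398453/1535121 ≈ 0.25956)
1/(-2312201/(O(1238) + B)) = 1/(-2312201/((-4 + 1/1238) + 398453/1535121)) = 1/(-2312201/(-4951/1238 + 398453/1535121)) = 1/(-2312201/(-7107099257/1900479798)) = 1/(-2312201*(-1900479798/7107099257)) = 1/(4394291289415398/7107099257) = 7107099257/4394291289415398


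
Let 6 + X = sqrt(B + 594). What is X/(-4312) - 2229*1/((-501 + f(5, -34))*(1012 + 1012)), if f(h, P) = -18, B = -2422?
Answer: 60281/17157448 - I*sqrt(457)/2156 ≈ 0.0035134 - 0.0099154*I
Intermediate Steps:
X = -6 + 2*I*sqrt(457) (X = -6 + sqrt(-2422 + 594) = -6 + sqrt(-1828) = -6 + 2*I*sqrt(457) ≈ -6.0 + 42.755*I)
X/(-4312) - 2229*1/((-501 + f(5, -34))*(1012 + 1012)) = (-6 + 2*I*sqrt(457))/(-4312) - 2229*1/((-501 - 18)*(1012 + 1012)) = (-6 + 2*I*sqrt(457))*(-1/4312) - 2229/((-519*2024)) = (3/2156 - I*sqrt(457)/2156) - 2229/(-1050456) = (3/2156 - I*sqrt(457)/2156) - 2229*(-1/1050456) = (3/2156 - I*sqrt(457)/2156) + 743/350152 = 60281/17157448 - I*sqrt(457)/2156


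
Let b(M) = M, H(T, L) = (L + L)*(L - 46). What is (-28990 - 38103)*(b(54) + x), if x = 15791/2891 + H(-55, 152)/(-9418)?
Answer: -51186648790329/13613719 ≈ -3.7599e+6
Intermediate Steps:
H(T, L) = 2*L*(-46 + L) (H(T, L) = (2*L)*(-46 + L) = 2*L*(-46 + L))
x = 27780027/13613719 (x = 15791/2891 + (2*152*(-46 + 152))/(-9418) = 15791*(1/2891) + (2*152*106)*(-1/9418) = 15791/2891 + 32224*(-1/9418) = 15791/2891 - 16112/4709 = 27780027/13613719 ≈ 2.0406)
(-28990 - 38103)*(b(54) + x) = (-28990 - 38103)*(54 + 27780027/13613719) = -67093*762920853/13613719 = -51186648790329/13613719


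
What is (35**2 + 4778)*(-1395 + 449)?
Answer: -5678838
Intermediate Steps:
(35**2 + 4778)*(-1395 + 449) = (1225 + 4778)*(-946) = 6003*(-946) = -5678838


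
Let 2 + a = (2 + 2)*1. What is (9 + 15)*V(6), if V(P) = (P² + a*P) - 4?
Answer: 1056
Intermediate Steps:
a = 2 (a = -2 + (2 + 2)*1 = -2 + 4*1 = -2 + 4 = 2)
V(P) = -4 + P² + 2*P (V(P) = (P² + 2*P) - 4 = -4 + P² + 2*P)
(9 + 15)*V(6) = (9 + 15)*(-4 + 6² + 2*6) = 24*(-4 + 36 + 12) = 24*44 = 1056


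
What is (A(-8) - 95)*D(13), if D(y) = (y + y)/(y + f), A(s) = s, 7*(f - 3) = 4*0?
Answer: -1339/8 ≈ -167.38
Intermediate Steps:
f = 3 (f = 3 + (4*0)/7 = 3 + (1/7)*0 = 3 + 0 = 3)
D(y) = 2*y/(3 + y) (D(y) = (y + y)/(y + 3) = (2*y)/(3 + y) = 2*y/(3 + y))
(A(-8) - 95)*D(13) = (-8 - 95)*(2*13/(3 + 13)) = -206*13/16 = -103*13/8 = -1339/8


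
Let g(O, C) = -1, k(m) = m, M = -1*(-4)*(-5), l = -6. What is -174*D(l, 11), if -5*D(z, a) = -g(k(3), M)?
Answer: 174/5 ≈ 34.800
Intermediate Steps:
M = -20 (M = 4*(-5) = -20)
D(z, a) = -⅕ (D(z, a) = -(-1)*(-1)/5 = -⅕*1 = -⅕)
-174*D(l, 11) = -174*(-⅕) = 174/5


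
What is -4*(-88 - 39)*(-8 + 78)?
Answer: 35560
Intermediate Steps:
-4*(-88 - 39)*(-8 + 78) = -(-508)*70 = -4*(-8890) = 35560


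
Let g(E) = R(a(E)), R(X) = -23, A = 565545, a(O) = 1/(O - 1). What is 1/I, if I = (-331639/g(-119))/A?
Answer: 13007535/331639 ≈ 39.222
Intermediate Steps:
a(O) = 1/(-1 + O)
g(E) = -23
I = 331639/13007535 (I = -331639/(-23)/565545 = -331639*(-1/23)*(1/565545) = (331639/23)*(1/565545) = 331639/13007535 ≈ 0.025496)
1/I = 1/(331639/13007535) = 13007535/331639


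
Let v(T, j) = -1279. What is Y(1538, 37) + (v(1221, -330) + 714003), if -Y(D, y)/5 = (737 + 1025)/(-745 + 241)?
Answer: 179610853/252 ≈ 7.1274e+5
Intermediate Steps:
Y(D, y) = 4405/252 (Y(D, y) = -5*(737 + 1025)/(-745 + 241) = -8810/(-504) = -8810*(-1)/504 = -5*(-881/252) = 4405/252)
Y(1538, 37) + (v(1221, -330) + 714003) = 4405/252 + (-1279 + 714003) = 4405/252 + 712724 = 179610853/252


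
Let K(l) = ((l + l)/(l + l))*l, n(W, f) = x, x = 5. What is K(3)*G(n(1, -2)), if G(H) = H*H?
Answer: 75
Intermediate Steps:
n(W, f) = 5
G(H) = H²
K(l) = l (K(l) = ((2*l)/((2*l)))*l = ((2*l)*(1/(2*l)))*l = 1*l = l)
K(3)*G(n(1, -2)) = 3*5² = 3*25 = 75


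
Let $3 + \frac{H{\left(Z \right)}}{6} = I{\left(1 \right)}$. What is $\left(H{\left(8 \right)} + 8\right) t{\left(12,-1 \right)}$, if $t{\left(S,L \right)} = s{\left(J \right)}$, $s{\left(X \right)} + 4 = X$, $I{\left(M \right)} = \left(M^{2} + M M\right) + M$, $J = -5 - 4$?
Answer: $-104$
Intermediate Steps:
$J = -9$ ($J = -5 - 4 = -9$)
$I{\left(M \right)} = M + 2 M^{2}$ ($I{\left(M \right)} = \left(M^{2} + M^{2}\right) + M = 2 M^{2} + M = M + 2 M^{2}$)
$H{\left(Z \right)} = 0$ ($H{\left(Z \right)} = -18 + 6 \cdot 1 \left(1 + 2 \cdot 1\right) = -18 + 6 \cdot 1 \left(1 + 2\right) = -18 + 6 \cdot 1 \cdot 3 = -18 + 6 \cdot 3 = -18 + 18 = 0$)
$s{\left(X \right)} = -4 + X$
$t{\left(S,L \right)} = -13$ ($t{\left(S,L \right)} = -4 - 9 = -13$)
$\left(H{\left(8 \right)} + 8\right) t{\left(12,-1 \right)} = \left(0 + 8\right) \left(-13\right) = 8 \left(-13\right) = -104$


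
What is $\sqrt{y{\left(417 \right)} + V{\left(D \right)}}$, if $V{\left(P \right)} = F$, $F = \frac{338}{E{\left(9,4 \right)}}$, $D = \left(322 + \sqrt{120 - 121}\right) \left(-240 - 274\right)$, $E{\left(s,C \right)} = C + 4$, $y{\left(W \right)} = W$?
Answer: $\frac{\sqrt{1837}}{2} \approx 21.43$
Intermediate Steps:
$E{\left(s,C \right)} = 4 + C$
$D = -165508 - 514 i$ ($D = \left(322 + \sqrt{-1}\right) \left(-514\right) = \left(322 + i\right) \left(-514\right) = -165508 - 514 i \approx -1.6551 \cdot 10^{5} - 514.0 i$)
$F = \frac{169}{4}$ ($F = \frac{338}{4 + 4} = \frac{338}{8} = 338 \cdot \frac{1}{8} = \frac{169}{4} \approx 42.25$)
$V{\left(P \right)} = \frac{169}{4}$
$\sqrt{y{\left(417 \right)} + V{\left(D \right)}} = \sqrt{417 + \frac{169}{4}} = \sqrt{\frac{1837}{4}} = \frac{\sqrt{1837}}{2}$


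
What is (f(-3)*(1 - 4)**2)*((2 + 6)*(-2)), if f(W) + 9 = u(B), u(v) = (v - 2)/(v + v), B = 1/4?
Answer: 1800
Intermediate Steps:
B = 1/4 ≈ 0.25000
u(v) = (-2 + v)/(2*v) (u(v) = (-2 + v)/((2*v)) = (-2 + v)*(1/(2*v)) = (-2 + v)/(2*v))
f(W) = -25/2 (f(W) = -9 + (-2 + 1/4)/(2*(1/4)) = -9 + (1/2)*4*(-7/4) = -9 - 7/2 = -25/2)
(f(-3)*(1 - 4)**2)*((2 + 6)*(-2)) = (-25*(1 - 4)**2/2)*((2 + 6)*(-2)) = (-25/2*(-3)**2)*(8*(-2)) = -25/2*9*(-16) = -225/2*(-16) = 1800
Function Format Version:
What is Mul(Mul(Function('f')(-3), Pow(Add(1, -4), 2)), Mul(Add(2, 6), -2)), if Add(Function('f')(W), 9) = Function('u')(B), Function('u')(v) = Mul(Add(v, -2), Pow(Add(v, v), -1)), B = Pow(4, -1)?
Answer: 1800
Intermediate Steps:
B = Rational(1, 4) ≈ 0.25000
Function('u')(v) = Mul(Rational(1, 2), Pow(v, -1), Add(-2, v)) (Function('u')(v) = Mul(Add(-2, v), Pow(Mul(2, v), -1)) = Mul(Add(-2, v), Mul(Rational(1, 2), Pow(v, -1))) = Mul(Rational(1, 2), Pow(v, -1), Add(-2, v)))
Function('f')(W) = Rational(-25, 2) (Function('f')(W) = Add(-9, Mul(Rational(1, 2), Pow(Rational(1, 4), -1), Add(-2, Rational(1, 4)))) = Add(-9, Mul(Rational(1, 2), 4, Rational(-7, 4))) = Add(-9, Rational(-7, 2)) = Rational(-25, 2))
Mul(Mul(Function('f')(-3), Pow(Add(1, -4), 2)), Mul(Add(2, 6), -2)) = Mul(Mul(Rational(-25, 2), Pow(Add(1, -4), 2)), Mul(Add(2, 6), -2)) = Mul(Mul(Rational(-25, 2), Pow(-3, 2)), Mul(8, -2)) = Mul(Mul(Rational(-25, 2), 9), -16) = Mul(Rational(-225, 2), -16) = 1800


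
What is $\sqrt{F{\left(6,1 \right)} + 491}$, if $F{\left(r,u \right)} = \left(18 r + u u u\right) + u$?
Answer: $\sqrt{601} \approx 24.515$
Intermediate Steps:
$F{\left(r,u \right)} = u + u^{3} + 18 r$ ($F{\left(r,u \right)} = \left(18 r + u^{2} u\right) + u = \left(18 r + u^{3}\right) + u = \left(u^{3} + 18 r\right) + u = u + u^{3} + 18 r$)
$\sqrt{F{\left(6,1 \right)} + 491} = \sqrt{\left(1 + 1^{3} + 18 \cdot 6\right) + 491} = \sqrt{\left(1 + 1 + 108\right) + 491} = \sqrt{110 + 491} = \sqrt{601}$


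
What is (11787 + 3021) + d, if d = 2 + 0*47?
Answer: 14810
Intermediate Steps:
d = 2 (d = 2 + 0 = 2)
(11787 + 3021) + d = (11787 + 3021) + 2 = 14808 + 2 = 14810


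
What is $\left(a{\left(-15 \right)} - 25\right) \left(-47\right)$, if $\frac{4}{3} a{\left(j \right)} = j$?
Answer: $\frac{6815}{4} \approx 1703.8$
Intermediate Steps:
$a{\left(j \right)} = \frac{3 j}{4}$
$\left(a{\left(-15 \right)} - 25\right) \left(-47\right) = \left(\frac{3}{4} \left(-15\right) - 25\right) \left(-47\right) = \left(- \frac{45}{4} - 25\right) \left(-47\right) = \left(- \frac{145}{4}\right) \left(-47\right) = \frac{6815}{4}$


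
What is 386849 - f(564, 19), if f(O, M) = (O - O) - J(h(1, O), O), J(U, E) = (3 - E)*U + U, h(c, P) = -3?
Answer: 388529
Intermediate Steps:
J(U, E) = U + U*(3 - E) (J(U, E) = U*(3 - E) + U = U + U*(3 - E))
f(O, M) = 12 - 3*O (f(O, M) = (O - O) - (-3)*(4 - O) = 0 - (-12 + 3*O) = 0 + (12 - 3*O) = 12 - 3*O)
386849 - f(564, 19) = 386849 - (12 - 3*564) = 386849 - (12 - 1692) = 386849 - 1*(-1680) = 386849 + 1680 = 388529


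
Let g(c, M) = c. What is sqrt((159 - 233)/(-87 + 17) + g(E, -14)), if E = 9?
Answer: 4*sqrt(770)/35 ≈ 3.1713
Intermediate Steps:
sqrt((159 - 233)/(-87 + 17) + g(E, -14)) = sqrt((159 - 233)/(-87 + 17) + 9) = sqrt(-74/(-70) + 9) = sqrt(-74*(-1/70) + 9) = sqrt(37/35 + 9) = sqrt(352/35) = 4*sqrt(770)/35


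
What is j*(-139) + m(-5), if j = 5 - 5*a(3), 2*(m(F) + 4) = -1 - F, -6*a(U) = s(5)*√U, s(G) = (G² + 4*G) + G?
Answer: -697 - 17375*√3/3 ≈ -10728.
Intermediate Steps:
s(G) = G² + 5*G
a(U) = -25*√U/3 (a(U) = -5*(5 + 5)*√U/6 = -5*10*√U/6 = -25*√U/3)
m(F) = -9/2 - F/2 (m(F) = -4 + (-1 - F)/2 = -4 + (-½ - F/2) = -9/2 - F/2)
j = 5 + 125*√3/3 (j = 5 - (-125)*√3/3 = 5 + 125*√3/3 ≈ 77.169)
j*(-139) + m(-5) = (5 + 125*√3/3)*(-139) + (-9/2 - ½*(-5)) = (-695 - 17375*√3/3) + (-9/2 + 5/2) = (-695 - 17375*√3/3) - 2 = -697 - 17375*√3/3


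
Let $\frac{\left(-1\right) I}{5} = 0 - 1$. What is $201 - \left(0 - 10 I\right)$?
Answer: $251$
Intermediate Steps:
$I = 5$ ($I = - 5 \left(0 - 1\right) = \left(-5\right) \left(-1\right) = 5$)
$201 - \left(0 - 10 I\right) = 201 - \left(0 - 50\right) = 201 - -50 = 201 + 50 = 251$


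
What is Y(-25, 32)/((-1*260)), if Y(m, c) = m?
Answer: 5/52 ≈ 0.096154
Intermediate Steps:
Y(-25, 32)/((-1*260)) = -25/((-1*260)) = -25/(-260) = -25*(-1/260) = 5/52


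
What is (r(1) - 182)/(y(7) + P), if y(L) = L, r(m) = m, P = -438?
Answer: 181/431 ≈ 0.41995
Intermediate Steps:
(r(1) - 182)/(y(7) + P) = (1 - 182)/(7 - 438) = -181/(-431) = -181*(-1/431) = 181/431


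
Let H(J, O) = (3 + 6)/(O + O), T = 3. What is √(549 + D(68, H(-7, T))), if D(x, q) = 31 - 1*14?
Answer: √566 ≈ 23.791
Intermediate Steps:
H(J, O) = 9/(2*O) (H(J, O) = 9/((2*O)) = 9*(1/(2*O)) = 9/(2*O))
D(x, q) = 17 (D(x, q) = 31 - 14 = 17)
√(549 + D(68, H(-7, T))) = √(549 + 17) = √566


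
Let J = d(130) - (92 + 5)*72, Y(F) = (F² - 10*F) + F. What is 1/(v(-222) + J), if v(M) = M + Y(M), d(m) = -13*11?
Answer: 1/43933 ≈ 2.2762e-5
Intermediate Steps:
Y(F) = F² - 9*F
d(m) = -143
v(M) = M + M*(-9 + M)
J = -7127 (J = -143 - (92 + 5)*72 = -143 - 97*72 = -143 - 1*6984 = -143 - 6984 = -7127)
1/(v(-222) + J) = 1/(-222*(-8 - 222) - 7127) = 1/(-222*(-230) - 7127) = 1/(51060 - 7127) = 1/43933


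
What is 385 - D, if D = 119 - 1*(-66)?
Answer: 200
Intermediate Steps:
D = 185 (D = 119 + 66 = 185)
385 - D = 385 - 1*185 = 385 - 185 = 200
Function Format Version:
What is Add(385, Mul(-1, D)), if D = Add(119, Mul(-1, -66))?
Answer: 200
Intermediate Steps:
D = 185 (D = Add(119, 66) = 185)
Add(385, Mul(-1, D)) = Add(385, Mul(-1, 185)) = Add(385, -185) = 200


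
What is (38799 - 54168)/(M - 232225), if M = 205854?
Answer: 15369/26371 ≈ 0.58280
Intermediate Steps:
(38799 - 54168)/(M - 232225) = (38799 - 54168)/(205854 - 232225) = -15369/(-26371) = -15369*(-1/26371) = 15369/26371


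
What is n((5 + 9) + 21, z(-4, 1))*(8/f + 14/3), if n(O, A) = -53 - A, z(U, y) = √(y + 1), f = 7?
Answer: -6466/21 - 122*√2/21 ≈ -316.12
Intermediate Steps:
z(U, y) = √(1 + y)
n((5 + 9) + 21, z(-4, 1))*(8/f + 14/3) = (-53 - √(1 + 1))*(8/7 + 14/3) = (-53 - √2)*(8*(⅐) + 14*(⅓)) = (-53 - √2)*(8/7 + 14/3) = (-53 - √2)*(122/21) = -6466/21 - 122*√2/21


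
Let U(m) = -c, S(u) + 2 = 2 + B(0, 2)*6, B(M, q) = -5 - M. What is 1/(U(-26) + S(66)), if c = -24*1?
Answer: -⅙ ≈ -0.16667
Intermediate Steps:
c = -24
S(u) = -30 (S(u) = -2 + (2 + (-5 - 1*0)*6) = -2 + (2 + (-5 + 0)*6) = -2 + (2 - 5*6) = -2 + (2 - 30) = -2 - 28 = -30)
U(m) = 24 (U(m) = -1*(-24) = 24)
1/(U(-26) + S(66)) = 1/(24 - 30) = 1/(-6) = -⅙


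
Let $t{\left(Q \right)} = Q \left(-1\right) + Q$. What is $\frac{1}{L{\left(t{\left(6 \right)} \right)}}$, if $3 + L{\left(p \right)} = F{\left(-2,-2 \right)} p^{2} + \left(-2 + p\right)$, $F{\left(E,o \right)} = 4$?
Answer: $- \frac{1}{5} \approx -0.2$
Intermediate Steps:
$t{\left(Q \right)} = 0$ ($t{\left(Q \right)} = - Q + Q = 0$)
$L{\left(p \right)} = -5 + p + 4 p^{2}$ ($L{\left(p \right)} = -3 + \left(4 p^{2} + \left(-2 + p\right)\right) = -3 + \left(-2 + p + 4 p^{2}\right) = -5 + p + 4 p^{2}$)
$\frac{1}{L{\left(t{\left(6 \right)} \right)}} = \frac{1}{-5 + 0 + 4 \cdot 0^{2}} = \frac{1}{-5 + 0 + 4 \cdot 0} = \frac{1}{-5 + 0 + 0} = \frac{1}{-5} = - \frac{1}{5}$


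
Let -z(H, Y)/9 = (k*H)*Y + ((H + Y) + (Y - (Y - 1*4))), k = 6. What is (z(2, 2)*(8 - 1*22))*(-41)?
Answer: -165312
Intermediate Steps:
z(H, Y) = -36 - 9*H - 9*Y - 54*H*Y (z(H, Y) = -9*((6*H)*Y + ((H + Y) + (Y - (Y - 1*4)))) = -9*(6*H*Y + ((H + Y) + (Y - (Y - 4)))) = -9*(6*H*Y + ((H + Y) + (Y - (-4 + Y)))) = -9*(6*H*Y + ((H + Y) + (Y + (4 - Y)))) = -9*(6*H*Y + ((H + Y) + 4)) = -9*(6*H*Y + (4 + H + Y)) = -9*(4 + H + Y + 6*H*Y) = -36 - 9*H - 9*Y - 54*H*Y)
(z(2, 2)*(8 - 1*22))*(-41) = ((-36 - 9*2 - 9*2 - 54*2*2)*(8 - 1*22))*(-41) = ((-36 - 18 - 18 - 216)*(8 - 22))*(-41) = -288*(-14)*(-41) = 4032*(-41) = -165312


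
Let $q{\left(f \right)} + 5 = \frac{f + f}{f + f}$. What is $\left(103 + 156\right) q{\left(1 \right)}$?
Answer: $-1036$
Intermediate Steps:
$q{\left(f \right)} = -4$ ($q{\left(f \right)} = -5 + \frac{f + f}{f + f} = -5 + \frac{2 f}{2 f} = -5 + 2 f \frac{1}{2 f} = -5 + 1 = -4$)
$\left(103 + 156\right) q{\left(1 \right)} = \left(103 + 156\right) \left(-4\right) = 259 \left(-4\right) = -1036$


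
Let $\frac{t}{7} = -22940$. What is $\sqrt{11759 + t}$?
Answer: $i \sqrt{148821} \approx 385.77 i$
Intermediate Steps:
$t = -160580$ ($t = 7 \left(-22940\right) = -160580$)
$\sqrt{11759 + t} = \sqrt{11759 - 160580} = \sqrt{-148821} = i \sqrt{148821}$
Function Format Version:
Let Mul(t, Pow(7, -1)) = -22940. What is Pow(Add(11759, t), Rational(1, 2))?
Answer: Mul(I, Pow(148821, Rational(1, 2))) ≈ Mul(385.77, I)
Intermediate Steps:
t = -160580 (t = Mul(7, -22940) = -160580)
Pow(Add(11759, t), Rational(1, 2)) = Pow(Add(11759, -160580), Rational(1, 2)) = Pow(-148821, Rational(1, 2)) = Mul(I, Pow(148821, Rational(1, 2)))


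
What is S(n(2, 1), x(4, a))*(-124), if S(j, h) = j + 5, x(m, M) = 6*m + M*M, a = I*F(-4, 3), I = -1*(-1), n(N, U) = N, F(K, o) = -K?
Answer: -868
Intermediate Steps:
I = 1
a = 4 (a = 1*(-1*(-4)) = 1*4 = 4)
x(m, M) = M**2 + 6*m (x(m, M) = 6*m + M**2 = M**2 + 6*m)
S(j, h) = 5 + j
S(n(2, 1), x(4, a))*(-124) = (5 + 2)*(-124) = 7*(-124) = -868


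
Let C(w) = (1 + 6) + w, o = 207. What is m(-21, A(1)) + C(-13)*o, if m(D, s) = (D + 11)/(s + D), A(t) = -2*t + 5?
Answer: -11173/9 ≈ -1241.4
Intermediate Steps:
A(t) = 5 - 2*t
m(D, s) = (11 + D)/(D + s)
C(w) = 7 + w
m(-21, A(1)) + C(-13)*o = (11 - 21)/(-21 + (5 - 2*1)) + (7 - 13)*207 = -10/(-21 + (5 - 2)) - 6*207 = -10/(-21 + 3) - 1242 = -10/(-18) - 1242 = -1/18*(-10) - 1242 = 5/9 - 1242 = -11173/9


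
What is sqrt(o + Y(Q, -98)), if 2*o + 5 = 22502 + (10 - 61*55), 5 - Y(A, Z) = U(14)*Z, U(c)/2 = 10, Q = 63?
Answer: sqrt(11541) ≈ 107.43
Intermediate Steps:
U(c) = 20 (U(c) = 2*10 = 20)
Y(A, Z) = 5 - 20*Z
o = 9576 (o = -5/2 + (22502 + (10 - 61*55))/2 = -5/2 + (22502 + (10 - 3355))/2 = -5/2 + (22502 - 3345)/2 = -5/2 + (1/2)*19157 = -5/2 + 19157/2 = 9576)
sqrt(o + Y(Q, -98)) = sqrt(9576 + (5 - 20*(-98))) = sqrt(9576 + (5 + 1960)) = sqrt(9576 + 1965) = sqrt(11541)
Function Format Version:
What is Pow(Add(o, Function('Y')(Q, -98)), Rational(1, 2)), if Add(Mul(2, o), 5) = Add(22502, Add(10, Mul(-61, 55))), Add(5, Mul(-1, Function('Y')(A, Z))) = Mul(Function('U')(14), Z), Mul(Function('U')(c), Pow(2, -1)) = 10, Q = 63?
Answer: Pow(11541, Rational(1, 2)) ≈ 107.43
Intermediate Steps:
Function('U')(c) = 20 (Function('U')(c) = Mul(2, 10) = 20)
Function('Y')(A, Z) = Add(5, Mul(-20, Z)) (Function('Y')(A, Z) = Add(5, Mul(-1, Mul(20, Z))) = Add(5, Mul(-20, Z)))
o = 9576 (o = Add(Rational(-5, 2), Mul(Rational(1, 2), Add(22502, Add(10, Mul(-61, 55))))) = Add(Rational(-5, 2), Mul(Rational(1, 2), Add(22502, Add(10, -3355)))) = Add(Rational(-5, 2), Mul(Rational(1, 2), Add(22502, -3345))) = Add(Rational(-5, 2), Mul(Rational(1, 2), 19157)) = Add(Rational(-5, 2), Rational(19157, 2)) = 9576)
Pow(Add(o, Function('Y')(Q, -98)), Rational(1, 2)) = Pow(Add(9576, Add(5, Mul(-20, -98))), Rational(1, 2)) = Pow(Add(9576, Add(5, 1960)), Rational(1, 2)) = Pow(Add(9576, 1965), Rational(1, 2)) = Pow(11541, Rational(1, 2))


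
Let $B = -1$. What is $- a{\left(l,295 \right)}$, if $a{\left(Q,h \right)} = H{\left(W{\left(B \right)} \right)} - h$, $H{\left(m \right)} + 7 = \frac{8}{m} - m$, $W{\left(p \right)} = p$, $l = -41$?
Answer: $309$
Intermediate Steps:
$H{\left(m \right)} = -7 - m + \frac{8}{m}$ ($H{\left(m \right)} = -7 - \left(m - \frac{8}{m}\right) = -7 - m + \frac{8}{m}$)
$a{\left(Q,h \right)} = -14 - h$ ($a{\left(Q,h \right)} = \left(-7 - -1 + \frac{8}{-1}\right) - h = \left(-7 + 1 + 8 \left(-1\right)\right) - h = \left(-7 + 1 - 8\right) - h = -14 - h$)
$- a{\left(l,295 \right)} = - (-14 - 295) = \left(-1\right) \left(-309\right) = 309$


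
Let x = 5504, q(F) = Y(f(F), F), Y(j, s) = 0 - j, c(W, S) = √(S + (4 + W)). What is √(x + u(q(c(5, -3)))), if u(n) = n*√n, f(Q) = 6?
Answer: √(5504 - 6*I*√6) ≈ 74.189 - 0.0991*I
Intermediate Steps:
c(W, S) = √(4 + S + W)
Y(j, s) = -j
q(F) = -6 (q(F) = -1*6 = -6)
u(n) = n^(3/2)
√(x + u(q(c(5, -3)))) = √(5504 + (-6)^(3/2)) = √(5504 - 6*I*√6)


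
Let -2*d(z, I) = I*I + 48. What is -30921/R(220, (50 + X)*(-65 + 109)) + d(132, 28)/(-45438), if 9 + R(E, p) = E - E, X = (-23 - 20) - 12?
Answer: 26018373/7573 ≈ 3435.7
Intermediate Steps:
X = -55 (X = -43 - 12 = -55)
d(z, I) = -24 - I²/2 (d(z, I) = -(I*I + 48)/2 = -(I² + 48)/2 = -(48 + I²)/2 = -24 - I²/2)
R(E, p) = -9 (R(E, p) = -9 + (E - E) = -9 + 0 = -9)
-30921/R(220, (50 + X)*(-65 + 109)) + d(132, 28)/(-45438) = -30921/(-9) + (-24 - ½*28²)/(-45438) = -30921*(-⅑) + (-24 - ½*784)*(-1/45438) = 10307/3 + (-24 - 392)*(-1/45438) = 10307/3 - 416*(-1/45438) = 10307/3 + 208/22719 = 26018373/7573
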